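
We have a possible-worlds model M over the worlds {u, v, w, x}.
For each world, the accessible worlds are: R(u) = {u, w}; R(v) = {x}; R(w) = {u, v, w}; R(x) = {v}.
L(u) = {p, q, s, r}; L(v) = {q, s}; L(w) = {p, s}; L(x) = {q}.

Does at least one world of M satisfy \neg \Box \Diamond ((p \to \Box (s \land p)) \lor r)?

Let φ = \neg \Box \Diamond ((p \to \Box (s \land p)) \lor r). Evaluate φ at each world:
  u (successors {u, w}): φ is false.
  v (successors {x}): φ is false.
  w (successors {u, v, w}): φ is false.
  x (successors {v}): φ is false.
For instance, at v:
  At v: \Box \Diamond ((p \to \Box (s \land p)) \lor r) is true, so \neg \Box \Diamond ((p \to \Box (s \land p)) \lor r) is false.
    At v: \Box \Diamond ((p \to \Box (s \land p)) \lor r) requires \Diamond ((p \to \Box (s \land p)) \lor r) at every successor {x}.
      At x: \Diamond ((p \to \Box (s \land p)) \lor r) is true.
    So \Box \Diamond ((p \to \Box (s \land p)) \lor r) is true at v.

No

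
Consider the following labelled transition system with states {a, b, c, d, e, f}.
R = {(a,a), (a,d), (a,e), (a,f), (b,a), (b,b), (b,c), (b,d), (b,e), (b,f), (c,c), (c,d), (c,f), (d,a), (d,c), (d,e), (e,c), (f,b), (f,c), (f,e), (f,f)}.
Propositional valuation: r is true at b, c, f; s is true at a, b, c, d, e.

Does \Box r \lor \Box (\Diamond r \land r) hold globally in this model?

Let φ = \Box r \lor \Box (\Diamond r \land r). Evaluate φ at each world:
  a (successors {a, d, e, f}): φ is false.
  b (successors {a, b, c, d, e, f}): φ is false.
  c (successors {c, d, f}): φ is false.
  d (successors {a, c, e}): φ is false.
  e (successors {c}): φ is true.
  f (successors {b, c, e, f}): φ is false.
Detail at a (counterexample):
  At a: \Box r is false, \Box (\Diamond r \land r) is false, so \Box r \lor \Box (\Diamond r \land r) is false.
    At a: \Box r requires r at every successor {a, d, e, f}.
      r fails at a, so \Box r is false at a.
    At a: \Box (\Diamond r \land r) requires \Diamond r \land r at every successor {a, d, e, f}.
      \Diamond r \land r fails at a, so \Box (\Diamond r \land r) is false at a.

No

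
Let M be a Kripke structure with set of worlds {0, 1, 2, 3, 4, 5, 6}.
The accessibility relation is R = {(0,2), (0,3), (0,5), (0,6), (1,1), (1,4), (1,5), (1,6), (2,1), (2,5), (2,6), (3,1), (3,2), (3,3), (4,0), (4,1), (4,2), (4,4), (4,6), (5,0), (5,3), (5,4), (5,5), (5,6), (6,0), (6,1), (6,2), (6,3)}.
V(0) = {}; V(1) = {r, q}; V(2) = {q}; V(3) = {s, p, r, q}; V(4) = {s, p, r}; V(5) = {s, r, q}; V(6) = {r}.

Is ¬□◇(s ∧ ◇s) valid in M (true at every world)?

Let φ = ¬□◇(s ∧ ◇s). Evaluate φ at each world:
  0 (successors {2, 3, 5, 6}): φ is false.
  1 (successors {1, 4, 5, 6}): φ is false.
  2 (successors {1, 5, 6}): φ is false.
  3 (successors {1, 2, 3}): φ is false.
  4 (successors {0, 1, 2, 4, 6}): φ is false.
  5 (successors {0, 3, 4, 5, 6}): φ is false.
  6 (successors {0, 1, 2, 3}): φ is false.
Detail at 0 (counterexample):
  At 0: □◇(s ∧ ◇s) is true, so ¬□◇(s ∧ ◇s) is false.
    At 0: □◇(s ∧ ◇s) requires ◇(s ∧ ◇s) at every successor {2, 3, 5, 6}.
      At 2: ◇(s ∧ ◇s) is true.
      At 3: ◇(s ∧ ◇s) is true.
      At 5: ◇(s ∧ ◇s) is true.
      At 6: ◇(s ∧ ◇s) is true.
    So □◇(s ∧ ◇s) is true at 0.

No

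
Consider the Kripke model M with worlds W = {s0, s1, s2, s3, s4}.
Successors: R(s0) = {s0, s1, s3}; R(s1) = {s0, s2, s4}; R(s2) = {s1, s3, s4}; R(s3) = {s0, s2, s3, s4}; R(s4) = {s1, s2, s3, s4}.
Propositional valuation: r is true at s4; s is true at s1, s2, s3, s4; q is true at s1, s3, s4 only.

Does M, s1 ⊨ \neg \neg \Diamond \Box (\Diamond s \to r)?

At s1: \neg \Diamond \Box (\Diamond s \to r) is true, so \neg \neg \Diamond \Box (\Diamond s \to r) is false.
  At s1: \Diamond \Box (\Diamond s \to r) is false, so \neg \Diamond \Box (\Diamond s \to r) is true.
    At s1: \Diamond \Box (\Diamond s \to r) requires \Box (\Diamond s \to r) at some successor in {s0, s2, s4}.
      At s0: \Box (\Diamond s \to r) is false.
      At s2: \Box (\Diamond s \to r) is false.
      At s4: \Box (\Diamond s \to r) is false.
    So \Diamond \Box (\Diamond s \to r) is false at s1.

No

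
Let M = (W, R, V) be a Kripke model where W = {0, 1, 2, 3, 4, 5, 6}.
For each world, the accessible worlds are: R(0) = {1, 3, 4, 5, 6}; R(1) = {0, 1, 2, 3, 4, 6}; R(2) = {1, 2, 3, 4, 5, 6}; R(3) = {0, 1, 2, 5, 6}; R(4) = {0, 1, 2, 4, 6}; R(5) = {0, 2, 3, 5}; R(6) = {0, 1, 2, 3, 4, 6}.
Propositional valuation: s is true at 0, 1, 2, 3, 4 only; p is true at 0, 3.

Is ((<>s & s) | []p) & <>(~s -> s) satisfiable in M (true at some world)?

Let φ = ((<>s & s) | []p) & <>(~s -> s). Evaluate φ at each world:
  0 (successors {1, 3, 4, 5, 6}): φ is true.
  1 (successors {0, 1, 2, 3, 4, 6}): φ is true.
  2 (successors {1, 2, 3, 4, 5, 6}): φ is true.
  3 (successors {0, 1, 2, 5, 6}): φ is true.
  4 (successors {0, 1, 2, 4, 6}): φ is true.
  5 (successors {0, 2, 3, 5}): φ is false.
  6 (successors {0, 1, 2, 3, 4, 6}): φ is false.
Detail at 0 (witness):
  At 0: (<>s & s) | []p is true, <>(~s -> s) is true, so ((<>s & s) | []p) & <>(~s -> s) is true.
    At 0: <>s & s is true, []p is false, so (<>s & s) | []p is true.
      At 0: <>s is true, s is true, so <>s & s is true.
      At 0: []p requires p at every successor {1, 3, 4, 5, 6}.
        p fails at 1, so []p is false at 0.
    At 0: <>(~s -> s) requires ~s -> s at some successor in {1, 3, 4, 5, 6}.
      ~s -> s holds at 1, so <>(~s -> s) is true at 0.

Yes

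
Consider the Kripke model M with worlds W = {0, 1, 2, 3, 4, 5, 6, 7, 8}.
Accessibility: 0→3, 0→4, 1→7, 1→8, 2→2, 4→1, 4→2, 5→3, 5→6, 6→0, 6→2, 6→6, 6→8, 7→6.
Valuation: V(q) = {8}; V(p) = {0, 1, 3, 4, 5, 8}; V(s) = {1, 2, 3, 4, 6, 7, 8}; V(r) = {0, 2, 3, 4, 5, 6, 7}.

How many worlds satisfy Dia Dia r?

7

Let φ = Dia Dia r. Evaluate φ at each world:
  0 (successors {3, 4}): φ is true.
  1 (successors {7, 8}): φ is true.
  2 (successors {2}): φ is true.
  3 (successors ∅): φ is false.
  4 (successors {1, 2}): φ is true.
  5 (successors {3, 6}): φ is true.
  6 (successors {0, 2, 6, 8}): φ is true.
  7 (successors {6}): φ is true.
  8 (successors ∅): φ is false.
For instance, at 5:
  At 5: Dia Dia r requires Dia r at some successor in {3, 6}.
    Dia r holds at 6, so Dia Dia r is true at 5.
      At 6: Dia r requires r at some successor in {0, 2, 6, 8}.
        r holds at 0, so Dia r is true at 6.
Satisfying worlds: {0, 1, 2, 4, 5, 6, 7}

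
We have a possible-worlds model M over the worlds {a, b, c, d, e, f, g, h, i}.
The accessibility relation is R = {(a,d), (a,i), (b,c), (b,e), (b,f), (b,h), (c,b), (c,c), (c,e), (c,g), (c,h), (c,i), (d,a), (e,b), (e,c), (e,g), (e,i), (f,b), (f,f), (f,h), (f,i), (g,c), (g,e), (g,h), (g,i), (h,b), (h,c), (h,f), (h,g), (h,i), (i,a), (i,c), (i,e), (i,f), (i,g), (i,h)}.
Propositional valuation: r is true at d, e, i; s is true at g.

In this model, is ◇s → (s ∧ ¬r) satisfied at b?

Recall that ◇ψ holds at a world iff ψ holds at some accessible world.
At b: ◇s is false, s ∧ ¬r is false, so ◇s → (s ∧ ¬r) is true.
  At b: ◇s requires s at some successor in {c, e, f, h}.
    At c: s is false.
    At e: s is false.
    At f: s is false.
    At h: s is false.
  So ◇s is false at b.

Yes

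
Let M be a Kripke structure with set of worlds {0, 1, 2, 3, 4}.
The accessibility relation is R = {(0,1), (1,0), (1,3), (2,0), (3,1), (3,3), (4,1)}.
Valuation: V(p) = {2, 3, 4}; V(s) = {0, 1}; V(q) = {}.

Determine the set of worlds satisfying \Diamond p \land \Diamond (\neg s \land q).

none

Let φ = \Diamond p \land \Diamond (\neg s \land q). Evaluate φ at each world:
  0 (successors {1}): φ is false.
  1 (successors {0, 3}): φ is false.
  2 (successors {0}): φ is false.
  3 (successors {1, 3}): φ is false.
  4 (successors {1}): φ is false.
For instance, at 1:
  At 1: \Diamond p is true, \Diamond (\neg s \land q) is false, so \Diamond p \land \Diamond (\neg s \land q) is false.
    At 1: \Diamond p requires p at some successor in {0, 3}.
      p holds at 3, so \Diamond p is true at 1.
    At 1: \Diamond (\neg s \land q) requires \neg s \land q at some successor in {0, 3}.
      At 0: \neg s \land q is false.
      At 3: \neg s \land q is false.
    So \Diamond (\neg s \land q) is false at 1.
Satisfying worlds: none.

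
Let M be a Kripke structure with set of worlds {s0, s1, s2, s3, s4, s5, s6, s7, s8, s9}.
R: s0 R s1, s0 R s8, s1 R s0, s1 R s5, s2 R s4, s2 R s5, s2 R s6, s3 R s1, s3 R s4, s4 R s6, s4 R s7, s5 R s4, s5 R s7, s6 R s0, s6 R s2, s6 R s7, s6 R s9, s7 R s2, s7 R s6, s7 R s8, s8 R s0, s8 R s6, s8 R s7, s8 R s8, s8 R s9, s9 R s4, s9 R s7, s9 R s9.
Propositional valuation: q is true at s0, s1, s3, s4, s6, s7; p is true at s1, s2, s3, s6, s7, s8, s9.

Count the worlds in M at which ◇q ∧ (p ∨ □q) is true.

9

Recall that □ψ holds at a world iff ψ holds at every accessible world, and ◇ψ holds iff ψ holds at some accessible world.
Let φ = ◇q ∧ (p ∨ □q). Evaluate φ at each world:
  s0 (successors {s1, s8}): φ is false.
  s1 (successors {s0, s5}): φ is true.
  s2 (successors {s4, s5, s6}): φ is true.
  s3 (successors {s1, s4}): φ is true.
  s4 (successors {s6, s7}): φ is true.
  s5 (successors {s4, s7}): φ is true.
  s6 (successors {s0, s2, s7, s9}): φ is true.
  s7 (successors {s2, s6, s8}): φ is true.
  s8 (successors {s0, s6, s7, s8, s9}): φ is true.
  s9 (successors {s4, s7, s9}): φ is true.
For instance, at s1:
  At s1: ◇q is true, p ∨ □q is true, so ◇q ∧ (p ∨ □q) is true.
    At s1: ◇q requires q at some successor in {s0, s5}.
      q holds at s0, so ◇q is true at s1.
    At s1: p is true, □q is false, so p ∨ □q is true.
      At s1: □q requires q at every successor {s0, s5}.
        q fails at s5, so □q is false at s1.
Satisfying worlds: {s1, s2, s3, s4, s5, s6, s7, s8, s9}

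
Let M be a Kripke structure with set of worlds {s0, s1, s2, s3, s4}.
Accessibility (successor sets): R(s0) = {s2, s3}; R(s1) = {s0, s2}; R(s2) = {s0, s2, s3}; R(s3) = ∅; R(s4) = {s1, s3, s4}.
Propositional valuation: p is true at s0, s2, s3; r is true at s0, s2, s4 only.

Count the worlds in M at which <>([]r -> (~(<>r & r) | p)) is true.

Let φ = <>([]r -> (~(<>r & r) | p)). Evaluate φ at each world:
  s0 (successors {s2, s3}): φ is true.
  s1 (successors {s0, s2}): φ is true.
  s2 (successors {s0, s2, s3}): φ is true.
  s3 (successors ∅): φ is false.
  s4 (successors {s1, s3, s4}): φ is true.
For instance, at s0:
  At s0: <>([]r -> (~(<>r & r) | p)) requires []r -> (~(<>r & r) | p) at some successor in {s2, s3}.
    []r -> (~(<>r & r) | p) holds at s2, so <>([]r -> (~(<>r & r) | p)) is true at s0.
      At s2: []r is false, ~(<>r & r) | p is true, so []r -> (~(<>r & r) | p) is true.
Satisfying worlds: {s0, s1, s2, s4}

4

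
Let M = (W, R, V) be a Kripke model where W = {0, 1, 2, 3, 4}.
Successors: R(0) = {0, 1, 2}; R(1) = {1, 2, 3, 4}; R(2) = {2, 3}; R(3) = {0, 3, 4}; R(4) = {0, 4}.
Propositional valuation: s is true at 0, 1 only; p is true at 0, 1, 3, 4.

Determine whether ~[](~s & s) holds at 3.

Yes

At 3: [](~s & s) is false, so ~[](~s & s) is true.
  At 3: [](~s & s) requires ~s & s at every successor {0, 3, 4}.
    ~s & s fails at 0, so [](~s & s) is false at 3.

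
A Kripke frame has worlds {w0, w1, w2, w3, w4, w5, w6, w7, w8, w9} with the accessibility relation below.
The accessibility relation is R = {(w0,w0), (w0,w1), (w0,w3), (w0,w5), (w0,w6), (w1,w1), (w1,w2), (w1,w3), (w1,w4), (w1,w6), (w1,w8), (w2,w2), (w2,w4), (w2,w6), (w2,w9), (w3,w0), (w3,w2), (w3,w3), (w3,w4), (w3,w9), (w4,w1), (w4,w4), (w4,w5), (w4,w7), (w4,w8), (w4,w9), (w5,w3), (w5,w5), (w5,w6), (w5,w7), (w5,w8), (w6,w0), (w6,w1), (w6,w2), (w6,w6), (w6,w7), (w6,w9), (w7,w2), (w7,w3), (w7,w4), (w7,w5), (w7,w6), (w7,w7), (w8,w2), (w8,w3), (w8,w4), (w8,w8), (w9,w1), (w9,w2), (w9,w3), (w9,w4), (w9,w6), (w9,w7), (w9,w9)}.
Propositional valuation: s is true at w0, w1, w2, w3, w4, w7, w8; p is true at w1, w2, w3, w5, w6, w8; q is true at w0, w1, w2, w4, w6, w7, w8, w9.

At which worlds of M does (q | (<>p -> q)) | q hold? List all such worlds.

Let φ = (q | (<>p -> q)) | q. Evaluate φ at each world:
  w0 (successors {w0, w1, w3, w5, w6}): φ is true.
  w1 (successors {w1, w2, w3, w4, w6, w8}): φ is true.
  w2 (successors {w2, w4, w6, w9}): φ is true.
  w3 (successors {w0, w2, w3, w4, w9}): φ is false.
  w4 (successors {w1, w4, w5, w7, w8, w9}): φ is true.
  w5 (successors {w3, w5, w6, w7, w8}): φ is false.
  w6 (successors {w0, w1, w2, w6, w7, w9}): φ is true.
  w7 (successors {w2, w3, w4, w5, w6, w7}): φ is true.
  w8 (successors {w2, w3, w4, w8}): φ is true.
  w9 (successors {w1, w2, w3, w4, w6, w7, w9}): φ is true.
For instance, at w4:
  At w4: q | (<>p -> q) is true, q is true, so (q | (<>p -> q)) | q is true.
    At w4: q is true, <>p -> q is true, so q | (<>p -> q) is true.
      At w4: <>p is true, q is true, so <>p -> q is true.
Satisfying worlds: {w0, w1, w2, w4, w6, w7, w8, w9}

w0, w1, w2, w4, w6, w7, w8, w9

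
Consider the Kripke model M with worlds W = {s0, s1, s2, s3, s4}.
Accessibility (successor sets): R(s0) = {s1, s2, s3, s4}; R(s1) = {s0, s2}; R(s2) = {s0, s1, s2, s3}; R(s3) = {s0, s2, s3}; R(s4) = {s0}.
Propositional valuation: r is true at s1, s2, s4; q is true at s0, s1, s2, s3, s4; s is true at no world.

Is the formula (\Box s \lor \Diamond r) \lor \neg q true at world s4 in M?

At s4: \Box s \lor \Diamond r is false, \neg q is false, so (\Box s \lor \Diamond r) \lor \neg q is false.
  At s4: \Box s is false, \Diamond r is false, so \Box s \lor \Diamond r is false.
    At s4: \Box s requires s at every successor {s0}.
      s fails at s0, so \Box s is false at s4.
    At s4: \Diamond r requires r at some successor in {s0}.
      At s0: r is false.
    So \Diamond r is false at s4.

No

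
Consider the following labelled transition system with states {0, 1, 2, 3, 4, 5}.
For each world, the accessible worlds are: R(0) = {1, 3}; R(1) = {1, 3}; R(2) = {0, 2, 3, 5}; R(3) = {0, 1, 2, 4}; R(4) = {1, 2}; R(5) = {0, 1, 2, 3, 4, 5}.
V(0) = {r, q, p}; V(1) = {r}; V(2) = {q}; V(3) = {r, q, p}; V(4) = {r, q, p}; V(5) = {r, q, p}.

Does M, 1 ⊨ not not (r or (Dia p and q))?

At 1: not (r or (Dia p and q)) is false, so not not (r or (Dia p and q)) is true.
  At 1: r or (Dia p and q) is true, so not (r or (Dia p and q)) is false.
    At 1: r is true, Dia p and q is false, so r or (Dia p and q) is true.
      At 1: Dia p is true, q is false, so Dia p and q is false.

Yes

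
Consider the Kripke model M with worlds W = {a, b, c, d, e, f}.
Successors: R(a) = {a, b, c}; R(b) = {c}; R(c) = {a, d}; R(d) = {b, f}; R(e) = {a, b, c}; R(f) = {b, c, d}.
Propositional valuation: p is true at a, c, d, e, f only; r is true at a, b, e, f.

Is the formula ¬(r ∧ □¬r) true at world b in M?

At b: r ∧ □¬r is true, so ¬(r ∧ □¬r) is false.
  At b: r is true, □¬r is true, so r ∧ □¬r is true.
    At b: □¬r requires ¬r at every successor {c}.
      At c: ¬r is true.
    So □¬r is true at b.

No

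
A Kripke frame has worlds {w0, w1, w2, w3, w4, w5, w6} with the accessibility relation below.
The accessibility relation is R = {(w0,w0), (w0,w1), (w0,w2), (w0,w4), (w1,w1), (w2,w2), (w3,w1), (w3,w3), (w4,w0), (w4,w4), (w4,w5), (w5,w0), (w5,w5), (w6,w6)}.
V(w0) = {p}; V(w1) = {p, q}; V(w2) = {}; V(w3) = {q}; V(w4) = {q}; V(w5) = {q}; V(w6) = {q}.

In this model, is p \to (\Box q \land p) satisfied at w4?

Yes

Recall that \Box ψ holds at a world iff ψ holds at every accessible world, and \Diamond ψ holds iff ψ holds at some accessible world.
At w4: p is false, \Box q \land p is false, so p \to (\Box q \land p) is true.
  At w4: \Box q is false, p is false, so \Box q \land p is false.
    At w4: \Box q requires q at every successor {w0, w4, w5}.
      q fails at w0, so \Box q is false at w4.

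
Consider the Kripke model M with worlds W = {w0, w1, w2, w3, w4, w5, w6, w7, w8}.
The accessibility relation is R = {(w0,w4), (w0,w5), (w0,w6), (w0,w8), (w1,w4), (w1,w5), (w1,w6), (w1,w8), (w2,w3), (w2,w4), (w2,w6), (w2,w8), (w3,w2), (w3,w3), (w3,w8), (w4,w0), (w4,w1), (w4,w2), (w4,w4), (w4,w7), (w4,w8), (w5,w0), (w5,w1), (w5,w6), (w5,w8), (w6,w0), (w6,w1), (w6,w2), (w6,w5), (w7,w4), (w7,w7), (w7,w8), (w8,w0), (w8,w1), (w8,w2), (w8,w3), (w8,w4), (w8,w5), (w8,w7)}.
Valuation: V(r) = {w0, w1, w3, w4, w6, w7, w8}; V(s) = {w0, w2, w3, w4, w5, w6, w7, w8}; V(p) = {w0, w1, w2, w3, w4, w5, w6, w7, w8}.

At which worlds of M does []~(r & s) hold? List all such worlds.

none

Let φ = []~(r & s). Evaluate φ at each world:
  w0 (successors {w4, w5, w6, w8}): φ is false.
  w1 (successors {w4, w5, w6, w8}): φ is false.
  w2 (successors {w3, w4, w6, w8}): φ is false.
  w3 (successors {w2, w3, w8}): φ is false.
  w4 (successors {w0, w1, w2, w4, w7, w8}): φ is false.
  w5 (successors {w0, w1, w6, w8}): φ is false.
  w6 (successors {w0, w1, w2, w5}): φ is false.
  w7 (successors {w4, w7, w8}): φ is false.
  w8 (successors {w0, w1, w2, w3, w4, w5, w7}): φ is false.
For instance, at w3:
  At w3: []~(r & s) requires ~(r & s) at every successor {w2, w3, w8}.
    ~(r & s) fails at w3, so []~(r & s) is false at w3.
Satisfying worlds: none.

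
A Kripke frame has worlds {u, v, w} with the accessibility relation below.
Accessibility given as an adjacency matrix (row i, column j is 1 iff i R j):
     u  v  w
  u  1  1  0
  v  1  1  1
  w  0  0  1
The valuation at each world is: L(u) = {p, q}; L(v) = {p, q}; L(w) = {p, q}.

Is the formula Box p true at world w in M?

Yes

At w: Box p requires p at every successor {w}.
  At w: p is true.
So Box p is true at w.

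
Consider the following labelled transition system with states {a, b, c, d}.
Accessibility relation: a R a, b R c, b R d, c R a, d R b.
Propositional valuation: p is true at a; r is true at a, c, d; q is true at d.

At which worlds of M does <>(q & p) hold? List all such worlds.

Recall that <>ψ holds at a world iff ψ holds at some accessible world.
Let φ = <>(q & p). Evaluate φ at each world:
  a (successors {a}): φ is false.
  b (successors {c, d}): φ is false.
  c (successors {a}): φ is false.
  d (successors {b}): φ is false.
For instance, at b:
  At b: <>(q & p) requires q & p at some successor in {c, d}.
    At c: q & p is false.
    At d: q & p is false.
  So <>(q & p) is false at b.
Satisfying worlds: none.

none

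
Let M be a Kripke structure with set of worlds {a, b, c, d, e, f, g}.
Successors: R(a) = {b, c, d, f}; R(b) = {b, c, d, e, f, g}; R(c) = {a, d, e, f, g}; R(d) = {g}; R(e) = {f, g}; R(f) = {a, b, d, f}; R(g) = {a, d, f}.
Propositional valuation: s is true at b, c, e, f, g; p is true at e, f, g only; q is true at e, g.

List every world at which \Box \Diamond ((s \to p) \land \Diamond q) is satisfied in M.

d, e

Let φ = \Box \Diamond ((s \to p) \land \Diamond q). Evaluate φ at each world:
  a (successors {b, c, d, f}): φ is false.
  b (successors {b, c, d, e, f, g}): φ is false.
  c (successors {a, d, e, f, g}): φ is false.
  d (successors {g}): φ is true.
  e (successors {f, g}): φ is true.
  f (successors {a, b, d, f}): φ is false.
  g (successors {a, d, f}): φ is false.
For instance, at g:
  At g: \Box \Diamond ((s \to p) \land \Diamond q) requires \Diamond ((s \to p) \land \Diamond q) at every successor {a, d, f}.
    \Diamond ((s \to p) \land \Diamond q) fails at d, so \Box \Diamond ((s \to p) \land \Diamond q) is false at g.
      At d: \Diamond ((s \to p) \land \Diamond q) requires (s \to p) \land \Diamond q at some successor in {g}.
        At g: (s \to p) \land \Diamond q is false.
      So \Diamond ((s \to p) \land \Diamond q) is false at d.
Satisfying worlds: {d, e}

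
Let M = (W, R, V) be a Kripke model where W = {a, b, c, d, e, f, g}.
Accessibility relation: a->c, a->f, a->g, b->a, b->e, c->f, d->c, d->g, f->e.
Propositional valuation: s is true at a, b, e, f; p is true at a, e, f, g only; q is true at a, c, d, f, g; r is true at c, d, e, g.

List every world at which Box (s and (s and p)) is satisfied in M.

b, c, e, f, g

Let φ = Box (s and (s and p)). Evaluate φ at each world:
  a (successors {c, f, g}): φ is false.
  b (successors {a, e}): φ is true.
  c (successors {f}): φ is true.
  d (successors {c, g}): φ is false.
  e (successors ∅): φ is true.
  f (successors {e}): φ is true.
  g (successors ∅): φ is true.
For instance, at f:
  At f: Box (s and (s and p)) requires s and (s and p) at every successor {e}.
    At e: s and (s and p) is true.
  So Box (s and (s and p)) is true at f.
Satisfying worlds: {b, c, e, f, g}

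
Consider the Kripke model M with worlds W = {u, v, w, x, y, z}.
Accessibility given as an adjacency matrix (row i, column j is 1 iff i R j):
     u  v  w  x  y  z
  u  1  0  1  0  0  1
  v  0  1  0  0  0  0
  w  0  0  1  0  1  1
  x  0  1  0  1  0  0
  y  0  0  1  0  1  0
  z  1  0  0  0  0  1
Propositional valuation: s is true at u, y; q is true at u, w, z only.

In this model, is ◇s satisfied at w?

At w: ◇s requires s at some successor in {w, y, z}.
  s holds at y, so ◇s is true at w.

Yes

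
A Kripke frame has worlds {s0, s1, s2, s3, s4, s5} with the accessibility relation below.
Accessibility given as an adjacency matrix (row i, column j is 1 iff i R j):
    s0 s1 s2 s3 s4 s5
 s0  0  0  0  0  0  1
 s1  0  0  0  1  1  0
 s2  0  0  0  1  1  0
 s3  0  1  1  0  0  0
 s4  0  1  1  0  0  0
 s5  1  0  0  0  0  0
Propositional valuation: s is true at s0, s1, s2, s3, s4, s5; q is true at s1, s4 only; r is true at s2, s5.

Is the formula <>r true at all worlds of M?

Recall that <>ψ holds at a world iff ψ holds at some accessible world.
Let φ = <>r. Evaluate φ at each world:
  s0 (successors {s5}): φ is true.
  s1 (successors {s3, s4}): φ is false.
  s2 (successors {s3, s4}): φ is false.
  s3 (successors {s1, s2}): φ is true.
  s4 (successors {s1, s2}): φ is true.
  s5 (successors {s0}): φ is false.
Detail at s1 (counterexample):
  At s1: <>r requires r at some successor in {s3, s4}.
    At s3: r is false.
    At s4: r is false.
  So <>r is false at s1.

No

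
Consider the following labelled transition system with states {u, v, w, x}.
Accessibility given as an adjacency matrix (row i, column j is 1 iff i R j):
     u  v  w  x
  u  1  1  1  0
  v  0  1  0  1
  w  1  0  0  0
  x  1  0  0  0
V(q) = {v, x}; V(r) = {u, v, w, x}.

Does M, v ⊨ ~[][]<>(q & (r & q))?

Yes

At v: [][]<>(q & (r & q)) is false, so ~[][]<>(q & (r & q)) is true.
  At v: [][]<>(q & (r & q)) requires []<>(q & (r & q)) at every successor {v, x}.
    []<>(q & (r & q)) fails at v, so [][]<>(q & (r & q)) is false at v.
      At v: []<>(q & (r & q)) requires <>(q & (r & q)) at every successor {v, x}.
        <>(q & (r & q)) fails at x, so []<>(q & (r & q)) is false at v.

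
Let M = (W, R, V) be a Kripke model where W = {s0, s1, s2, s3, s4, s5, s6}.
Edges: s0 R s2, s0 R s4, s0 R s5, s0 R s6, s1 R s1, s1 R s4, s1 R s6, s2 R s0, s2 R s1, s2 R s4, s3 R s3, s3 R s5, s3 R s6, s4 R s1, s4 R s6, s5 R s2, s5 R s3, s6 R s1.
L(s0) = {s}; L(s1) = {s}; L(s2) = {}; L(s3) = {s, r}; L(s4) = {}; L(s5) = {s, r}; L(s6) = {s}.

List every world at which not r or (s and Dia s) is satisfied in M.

Let φ = not r or (s and Dia s). Evaluate φ at each world:
  s0 (successors {s2, s4, s5, s6}): φ is true.
  s1 (successors {s1, s4, s6}): φ is true.
  s2 (successors {s0, s1, s4}): φ is true.
  s3 (successors {s3, s5, s6}): φ is true.
  s4 (successors {s1, s6}): φ is true.
  s5 (successors {s2, s3}): φ is true.
  s6 (successors {s1}): φ is true.
For instance, at s0:
  At s0: not r is true, s and Dia s is true, so not r or (s and Dia s) is true.
    At s0: s is true, Dia s is true, so s and Dia s is true.
      At s0: Dia s requires s at some successor in {s2, s4, s5, s6}.
        s holds at s5, so Dia s is true at s0.
Satisfying worlds: {s0, s1, s2, s3, s4, s5, s6}

s0, s1, s2, s3, s4, s5, s6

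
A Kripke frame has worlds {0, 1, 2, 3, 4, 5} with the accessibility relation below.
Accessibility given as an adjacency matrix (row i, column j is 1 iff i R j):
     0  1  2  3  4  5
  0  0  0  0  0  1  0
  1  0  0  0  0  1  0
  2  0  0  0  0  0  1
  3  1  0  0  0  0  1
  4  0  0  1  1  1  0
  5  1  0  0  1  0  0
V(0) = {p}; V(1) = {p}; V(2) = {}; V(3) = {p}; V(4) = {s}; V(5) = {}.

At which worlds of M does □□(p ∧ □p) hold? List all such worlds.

Let φ = □□(p ∧ □p). Evaluate φ at each world:
  0 (successors {4}): φ is false.
  1 (successors {4}): φ is false.
  2 (successors {5}): φ is false.
  3 (successors {0, 5}): φ is false.
  4 (successors {2, 3, 4}): φ is false.
  5 (successors {0, 3}): φ is false.
For instance, at 0:
  At 0: □□(p ∧ □p) requires □(p ∧ □p) at every successor {4}.
    □(p ∧ □p) fails at 4, so □□(p ∧ □p) is false at 0.
      At 4: □(p ∧ □p) requires p ∧ □p at every successor {2, 3, 4}.
        p ∧ □p fails at 2, so □(p ∧ □p) is false at 4.
Satisfying worlds: none.

none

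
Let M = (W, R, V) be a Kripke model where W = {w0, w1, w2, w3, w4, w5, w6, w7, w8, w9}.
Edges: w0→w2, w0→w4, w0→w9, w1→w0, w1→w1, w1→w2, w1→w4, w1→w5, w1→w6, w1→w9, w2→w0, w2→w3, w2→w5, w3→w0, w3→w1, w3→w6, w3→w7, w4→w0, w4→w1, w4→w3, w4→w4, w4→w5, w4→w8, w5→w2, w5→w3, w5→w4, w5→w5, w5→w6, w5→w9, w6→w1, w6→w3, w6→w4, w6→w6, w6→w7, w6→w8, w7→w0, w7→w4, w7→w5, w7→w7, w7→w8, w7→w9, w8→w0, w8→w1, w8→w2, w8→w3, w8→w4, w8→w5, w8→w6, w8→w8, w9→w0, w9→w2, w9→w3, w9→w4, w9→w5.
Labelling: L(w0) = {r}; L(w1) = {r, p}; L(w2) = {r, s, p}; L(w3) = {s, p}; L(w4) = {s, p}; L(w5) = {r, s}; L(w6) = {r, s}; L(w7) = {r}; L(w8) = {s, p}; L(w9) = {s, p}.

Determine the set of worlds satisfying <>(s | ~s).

w0, w1, w2, w3, w4, w5, w6, w7, w8, w9

Recall that <>ψ holds at a world iff ψ holds at some accessible world.
Let φ = <>(s | ~s). Evaluate φ at each world:
  w0 (successors {w2, w4, w9}): φ is true.
  w1 (successors {w0, w1, w2, w4, w5, w6, w9}): φ is true.
  w2 (successors {w0, w3, w5}): φ is true.
  w3 (successors {w0, w1, w6, w7}): φ is true.
  w4 (successors {w0, w1, w3, w4, w5, w8}): φ is true.
  w5 (successors {w2, w3, w4, w5, w6, w9}): φ is true.
  w6 (successors {w1, w3, w4, w6, w7, w8}): φ is true.
  w7 (successors {w0, w4, w5, w7, w8, w9}): φ is true.
  w8 (successors {w0, w1, w2, w3, w4, w5, w6, w8}): φ is true.
  w9 (successors {w0, w2, w3, w4, w5}): φ is true.
For instance, at w8:
  At w8: <>(s | ~s) requires s | ~s at some successor in {w0, w1, w2, w3, w4, w5, w6, w8}.
    s | ~s holds at w0, so <>(s | ~s) is true at w8.
Satisfying worlds: {w0, w1, w2, w3, w4, w5, w6, w7, w8, w9}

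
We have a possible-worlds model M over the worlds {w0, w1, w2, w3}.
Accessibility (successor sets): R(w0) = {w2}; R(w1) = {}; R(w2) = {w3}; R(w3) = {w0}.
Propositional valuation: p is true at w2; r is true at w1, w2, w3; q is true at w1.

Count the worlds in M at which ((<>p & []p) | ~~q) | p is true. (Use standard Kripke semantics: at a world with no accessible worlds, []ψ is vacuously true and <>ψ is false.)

Let φ = ((<>p & []p) | ~~q) | p. Evaluate φ at each world:
  w0 (successors {w2}): φ is true.
  w1 (successors ∅): φ is true.
  w2 (successors {w3}): φ is true.
  w3 (successors {w0}): φ is false.
For instance, at w0:
  At w0: (<>p & []p) | ~~q is true, p is false, so ((<>p & []p) | ~~q) | p is true.
    At w0: <>p & []p is true, ~~q is false, so (<>p & []p) | ~~q is true.
      At w0: <>p is true, []p is true, so <>p & []p is true.
Satisfying worlds: {w0, w1, w2}

3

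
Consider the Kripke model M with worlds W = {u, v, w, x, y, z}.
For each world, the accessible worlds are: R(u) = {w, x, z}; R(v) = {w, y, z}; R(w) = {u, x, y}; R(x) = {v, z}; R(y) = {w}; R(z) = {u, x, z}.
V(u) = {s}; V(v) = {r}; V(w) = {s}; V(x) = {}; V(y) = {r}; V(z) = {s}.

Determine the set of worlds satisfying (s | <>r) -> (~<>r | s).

Let φ = (s | <>r) -> (~<>r | s). Evaluate φ at each world:
  u (successors {w, x, z}): φ is true.
  v (successors {w, y, z}): φ is false.
  w (successors {u, x, y}): φ is true.
  x (successors {v, z}): φ is false.
  y (successors {w}): φ is true.
  z (successors {u, x, z}): φ is true.
For instance, at x:
  At x: s | <>r is true, ~<>r | s is false, so (s | <>r) -> (~<>r | s) is false.
    At x: s is false, <>r is true, so s | <>r is true.
      At x: <>r requires r at some successor in {v, z}.
        r holds at v, so <>r is true at x.
    At x: ~<>r is false, s is false, so ~<>r | s is false.
      At x: <>r is true, so ~<>r is false.
Satisfying worlds: {u, w, y, z}

u, w, y, z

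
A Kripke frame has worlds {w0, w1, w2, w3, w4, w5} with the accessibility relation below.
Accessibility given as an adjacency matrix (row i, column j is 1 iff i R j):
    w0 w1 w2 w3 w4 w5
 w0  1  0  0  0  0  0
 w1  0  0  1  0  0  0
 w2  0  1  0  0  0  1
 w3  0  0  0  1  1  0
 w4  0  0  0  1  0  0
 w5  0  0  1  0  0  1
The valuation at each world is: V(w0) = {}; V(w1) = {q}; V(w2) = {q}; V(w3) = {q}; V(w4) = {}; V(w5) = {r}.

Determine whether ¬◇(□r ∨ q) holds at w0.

Yes

At w0: ◇(□r ∨ q) is false, so ¬◇(□r ∨ q) is true.
  At w0: ◇(□r ∨ q) requires □r ∨ q at some successor in {w0}.
    At w0: □r ∨ q is false.
  So ◇(□r ∨ q) is false at w0.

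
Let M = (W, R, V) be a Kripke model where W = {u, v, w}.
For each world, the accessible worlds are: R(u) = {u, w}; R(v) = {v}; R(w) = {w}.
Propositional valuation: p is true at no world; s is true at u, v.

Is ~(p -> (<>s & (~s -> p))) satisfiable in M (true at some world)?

No

Let φ = ~(p -> (<>s & (~s -> p))). Evaluate φ at each world:
  u (successors {u, w}): φ is false.
  v (successors {v}): φ is false.
  w (successors {w}): φ is false.
For instance, at u:
  At u: p -> (<>s & (~s -> p)) is true, so ~(p -> (<>s & (~s -> p))) is false.
    At u: p is false, <>s & (~s -> p) is true, so p -> (<>s & (~s -> p)) is true.
      At u: <>s is true, ~s -> p is true, so <>s & (~s -> p) is true.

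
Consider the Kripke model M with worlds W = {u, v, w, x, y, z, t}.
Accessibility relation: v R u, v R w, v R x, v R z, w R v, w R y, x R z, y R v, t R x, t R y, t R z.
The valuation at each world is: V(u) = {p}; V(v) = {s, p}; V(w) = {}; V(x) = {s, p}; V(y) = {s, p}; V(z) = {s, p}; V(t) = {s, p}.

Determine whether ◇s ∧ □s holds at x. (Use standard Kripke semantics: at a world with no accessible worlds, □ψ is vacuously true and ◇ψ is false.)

Yes

Recall that □ψ holds at a world iff ψ holds at every accessible world, and ◇ψ holds iff ψ holds at some accessible world.
At x: ◇s is true, □s is true, so ◇s ∧ □s is true.
  At x: ◇s requires s at some successor in {z}.
    s holds at z, so ◇s is true at x.
  At x: □s requires s at every successor {z}.
    At z: s is true.
  So □s is true at x.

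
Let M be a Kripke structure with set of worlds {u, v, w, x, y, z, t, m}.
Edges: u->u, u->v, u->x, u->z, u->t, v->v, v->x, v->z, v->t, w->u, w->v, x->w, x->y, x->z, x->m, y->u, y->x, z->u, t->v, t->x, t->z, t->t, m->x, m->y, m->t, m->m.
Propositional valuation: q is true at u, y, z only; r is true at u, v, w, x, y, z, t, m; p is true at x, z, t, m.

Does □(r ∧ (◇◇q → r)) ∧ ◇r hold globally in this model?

Let φ = □(r ∧ (◇◇q → r)) ∧ ◇r. Evaluate φ at each world:
  u (successors {u, v, x, z, t}): φ is true.
  v (successors {v, x, z, t}): φ is true.
  w (successors {u, v}): φ is true.
  x (successors {w, y, z, m}): φ is true.
  y (successors {u, x}): φ is true.
  z (successors {u}): φ is true.
  t (successors {v, x, z, t}): φ is true.
  m (successors {x, y, t, m}): φ is true.
For instance, at v:
  At v: □(r ∧ (◇◇q → r)) is true, ◇r is true, so □(r ∧ (◇◇q → r)) ∧ ◇r is true.
    At v: □(r ∧ (◇◇q → r)) requires r ∧ (◇◇q → r) at every successor {v, x, z, t}.
      At v: r ∧ (◇◇q → r) is true.
      At x: r ∧ (◇◇q → r) is true.
      At z: r ∧ (◇◇q → r) is true.
      At t: r ∧ (◇◇q → r) is true.
    So □(r ∧ (◇◇q → r)) is true at v.
    At v: ◇r requires r at some successor in {v, x, z, t}.
      r holds at v, so ◇r is true at v.

Yes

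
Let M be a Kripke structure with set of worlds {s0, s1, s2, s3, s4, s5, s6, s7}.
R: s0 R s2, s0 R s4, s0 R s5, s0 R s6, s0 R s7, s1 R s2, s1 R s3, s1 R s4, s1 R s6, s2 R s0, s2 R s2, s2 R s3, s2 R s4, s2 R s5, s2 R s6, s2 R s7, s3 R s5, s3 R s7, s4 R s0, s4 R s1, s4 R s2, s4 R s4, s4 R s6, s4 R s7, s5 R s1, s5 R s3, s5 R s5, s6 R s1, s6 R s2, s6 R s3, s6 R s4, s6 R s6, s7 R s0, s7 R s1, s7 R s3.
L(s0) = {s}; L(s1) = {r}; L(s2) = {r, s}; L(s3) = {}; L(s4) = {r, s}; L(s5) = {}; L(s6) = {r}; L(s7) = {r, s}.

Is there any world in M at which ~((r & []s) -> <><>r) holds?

No

Let φ = ~((r & []s) -> <><>r). Evaluate φ at each world:
  s0 (successors {s2, s4, s5, s6, s7}): φ is false.
  s1 (successors {s2, s3, s4, s6}): φ is false.
  s2 (successors {s0, s2, s3, s4, s5, s6, s7}): φ is false.
  s3 (successors {s5, s7}): φ is false.
  s4 (successors {s0, s1, s2, s4, s6, s7}): φ is false.
  s5 (successors {s1, s3, s5}): φ is false.
  s6 (successors {s1, s2, s3, s4, s6}): φ is false.
  s7 (successors {s0, s1, s3}): φ is false.
For instance, at s6:
  At s6: (r & []s) -> <><>r is true, so ~((r & []s) -> <><>r) is false.
    At s6: r & []s is false, <><>r is true, so (r & []s) -> <><>r is true.
      At s6: r is true, []s is false, so r & []s is false.
      At s6: <><>r requires <>r at some successor in {s1, s2, s3, s4, s6}.
        <>r holds at s1, so <><>r is true at s6.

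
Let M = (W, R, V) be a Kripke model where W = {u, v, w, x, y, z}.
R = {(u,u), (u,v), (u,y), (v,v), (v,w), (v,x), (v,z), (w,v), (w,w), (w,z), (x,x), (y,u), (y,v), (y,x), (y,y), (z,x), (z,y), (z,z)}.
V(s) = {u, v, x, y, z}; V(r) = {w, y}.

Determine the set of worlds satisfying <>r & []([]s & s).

z

Recall that []ψ holds at a world iff ψ holds at every accessible world, and <>ψ holds iff ψ holds at some accessible world.
Let φ = <>r & []([]s & s). Evaluate φ at each world:
  u (successors {u, v, y}): φ is false.
  v (successors {v, w, x, z}): φ is false.
  w (successors {v, w, z}): φ is false.
  x (successors {x}): φ is false.
  y (successors {u, v, x, y}): φ is false.
  z (successors {x, y, z}): φ is true.
For instance, at w:
  At w: <>r is true, []([]s & s) is false, so <>r & []([]s & s) is false.
    At w: <>r requires r at some successor in {v, w, z}.
      r holds at w, so <>r is true at w.
    At w: []([]s & s) requires []s & s at every successor {v, w, z}.
      []s & s fails at v, so []([]s & s) is false at w.
Satisfying worlds: {z}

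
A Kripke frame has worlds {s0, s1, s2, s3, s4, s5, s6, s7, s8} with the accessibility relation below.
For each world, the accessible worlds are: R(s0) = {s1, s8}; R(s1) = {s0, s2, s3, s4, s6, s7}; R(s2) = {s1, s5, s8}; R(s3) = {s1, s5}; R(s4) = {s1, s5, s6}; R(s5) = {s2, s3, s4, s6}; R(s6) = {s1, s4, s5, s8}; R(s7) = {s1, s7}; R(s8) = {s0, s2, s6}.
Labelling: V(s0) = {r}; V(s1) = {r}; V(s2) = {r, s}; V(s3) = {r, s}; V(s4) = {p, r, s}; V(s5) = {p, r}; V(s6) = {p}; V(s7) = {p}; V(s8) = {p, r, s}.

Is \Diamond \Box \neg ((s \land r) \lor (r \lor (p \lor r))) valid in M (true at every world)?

No

Recall that \Box ψ holds at a world iff ψ holds at every accessible world, and \Diamond ψ holds iff ψ holds at some accessible world.
Let φ = \Diamond \Box \neg ((s \land r) \lor (r \lor (p \lor r))). Evaluate φ at each world:
  s0 (successors {s1, s8}): φ is false.
  s1 (successors {s0, s2, s3, s4, s6, s7}): φ is false.
  s2 (successors {s1, s5, s8}): φ is false.
  s3 (successors {s1, s5}): φ is false.
  s4 (successors {s1, s5, s6}): φ is false.
  s5 (successors {s2, s3, s4, s6}): φ is false.
  s6 (successors {s1, s4, s5, s8}): φ is false.
  s7 (successors {s1, s7}): φ is false.
  s8 (successors {s0, s2, s6}): φ is false.
Detail at s0 (counterexample):
  At s0: \Diamond \Box \neg ((s \land r) \lor (r \lor (p \lor r))) requires \Box \neg ((s \land r) \lor (r \lor (p \lor r))) at some successor in {s1, s8}.
    At s1: \Box \neg ((s \land r) \lor (r \lor (p \lor r))) is false.
    At s8: \Box \neg ((s \land r) \lor (r \lor (p \lor r))) is false.
  So \Diamond \Box \neg ((s \land r) \lor (r \lor (p \lor r))) is false at s0.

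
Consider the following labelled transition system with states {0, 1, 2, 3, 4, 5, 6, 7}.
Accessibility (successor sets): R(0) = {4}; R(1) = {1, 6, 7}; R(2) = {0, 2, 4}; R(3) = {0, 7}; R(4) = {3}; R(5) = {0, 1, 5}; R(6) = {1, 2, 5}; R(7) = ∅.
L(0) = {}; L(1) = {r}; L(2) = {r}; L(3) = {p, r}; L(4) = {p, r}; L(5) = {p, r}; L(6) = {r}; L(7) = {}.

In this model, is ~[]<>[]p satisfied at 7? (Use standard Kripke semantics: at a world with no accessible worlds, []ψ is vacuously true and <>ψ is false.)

No

At 7: []<>[]p is true, so ~[]<>[]p is false.
  At 7: no accessible worlds, so []<>[]p holds vacuously.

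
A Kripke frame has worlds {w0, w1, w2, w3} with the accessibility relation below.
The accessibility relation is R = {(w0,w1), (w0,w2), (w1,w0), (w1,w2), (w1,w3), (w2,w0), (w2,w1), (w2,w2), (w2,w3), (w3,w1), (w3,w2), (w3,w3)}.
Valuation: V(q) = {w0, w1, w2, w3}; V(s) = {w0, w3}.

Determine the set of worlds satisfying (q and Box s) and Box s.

Let φ = (q and Box s) and Box s. Evaluate φ at each world:
  w0 (successors {w1, w2}): φ is false.
  w1 (successors {w0, w2, w3}): φ is false.
  w2 (successors {w0, w1, w2, w3}): φ is false.
  w3 (successors {w1, w2, w3}): φ is false.
For instance, at w2:
  At w2: q and Box s is false, Box s is false, so (q and Box s) and Box s is false.
    At w2: q is true, Box s is false, so q and Box s is false.
      At w2: Box s requires s at every successor {w0, w1, w2, w3}.
        s fails at w1, so Box s is false at w2.
    At w2: Box s requires s at every successor {w0, w1, w2, w3}.
      s fails at w1, so Box s is false at w2.
Satisfying worlds: none.

none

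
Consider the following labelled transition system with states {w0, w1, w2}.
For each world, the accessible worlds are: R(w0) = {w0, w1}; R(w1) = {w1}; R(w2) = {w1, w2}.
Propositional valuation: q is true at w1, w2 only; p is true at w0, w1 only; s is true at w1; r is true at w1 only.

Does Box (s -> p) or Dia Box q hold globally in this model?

Let φ = Box (s -> p) or Dia Box q. Evaluate φ at each world:
  w0 (successors {w0, w1}): φ is true.
  w1 (successors {w1}): φ is true.
  w2 (successors {w1, w2}): φ is true.
For instance, at w1:
  At w1: Box (s -> p) is true, Dia Box q is true, so Box (s -> p) or Dia Box q is true.
    At w1: Box (s -> p) requires s -> p at every successor {w1}.
      At w1: s -> p is true.
    So Box (s -> p) is true at w1.
    At w1: Dia Box q requires Box q at some successor in {w1}.
      Box q holds at w1, so Dia Box q is true at w1.

Yes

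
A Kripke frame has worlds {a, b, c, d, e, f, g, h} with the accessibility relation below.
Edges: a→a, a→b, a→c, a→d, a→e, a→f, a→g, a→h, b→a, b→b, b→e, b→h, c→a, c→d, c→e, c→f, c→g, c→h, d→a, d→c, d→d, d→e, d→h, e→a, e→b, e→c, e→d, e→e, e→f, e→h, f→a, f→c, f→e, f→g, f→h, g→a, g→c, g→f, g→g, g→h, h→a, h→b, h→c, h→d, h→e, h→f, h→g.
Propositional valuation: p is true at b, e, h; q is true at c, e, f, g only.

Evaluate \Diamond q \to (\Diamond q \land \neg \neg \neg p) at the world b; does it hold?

At b: \Diamond q is true, \Diamond q \land \neg \neg \neg p is false, so \Diamond q \to (\Diamond q \land \neg \neg \neg p) is false.
  At b: \Diamond q requires q at some successor in {a, b, e, h}.
    q holds at e, so \Diamond q is true at b.
  At b: \Diamond q is true, \neg \neg \neg p is false, so \Diamond q \land \neg \neg \neg p is false.
    At b: \Diamond q requires q at some successor in {a, b, e, h}.
      q holds at e, so \Diamond q is true at b.

No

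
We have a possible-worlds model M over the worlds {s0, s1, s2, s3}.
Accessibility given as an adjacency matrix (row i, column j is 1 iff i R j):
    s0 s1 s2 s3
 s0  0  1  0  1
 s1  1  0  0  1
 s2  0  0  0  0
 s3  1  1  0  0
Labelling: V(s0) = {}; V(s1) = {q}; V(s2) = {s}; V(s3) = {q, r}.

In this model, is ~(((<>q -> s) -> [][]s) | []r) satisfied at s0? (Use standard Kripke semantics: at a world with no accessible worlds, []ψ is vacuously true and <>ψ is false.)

No

At s0: ((<>q -> s) -> [][]s) | []r is true, so ~(((<>q -> s) -> [][]s) | []r) is false.
  At s0: (<>q -> s) -> [][]s is true, []r is false, so ((<>q -> s) -> [][]s) | []r is true.
    At s0: <>q -> s is false, [][]s is false, so (<>q -> s) -> [][]s is true.
      At s0: <>q is true, s is false, so <>q -> s is false.
      At s0: [][]s requires []s at every successor {s1, s3}.
        []s fails at s1, so [][]s is false at s0.
    At s0: []r requires r at every successor {s1, s3}.
      r fails at s1, so []r is false at s0.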